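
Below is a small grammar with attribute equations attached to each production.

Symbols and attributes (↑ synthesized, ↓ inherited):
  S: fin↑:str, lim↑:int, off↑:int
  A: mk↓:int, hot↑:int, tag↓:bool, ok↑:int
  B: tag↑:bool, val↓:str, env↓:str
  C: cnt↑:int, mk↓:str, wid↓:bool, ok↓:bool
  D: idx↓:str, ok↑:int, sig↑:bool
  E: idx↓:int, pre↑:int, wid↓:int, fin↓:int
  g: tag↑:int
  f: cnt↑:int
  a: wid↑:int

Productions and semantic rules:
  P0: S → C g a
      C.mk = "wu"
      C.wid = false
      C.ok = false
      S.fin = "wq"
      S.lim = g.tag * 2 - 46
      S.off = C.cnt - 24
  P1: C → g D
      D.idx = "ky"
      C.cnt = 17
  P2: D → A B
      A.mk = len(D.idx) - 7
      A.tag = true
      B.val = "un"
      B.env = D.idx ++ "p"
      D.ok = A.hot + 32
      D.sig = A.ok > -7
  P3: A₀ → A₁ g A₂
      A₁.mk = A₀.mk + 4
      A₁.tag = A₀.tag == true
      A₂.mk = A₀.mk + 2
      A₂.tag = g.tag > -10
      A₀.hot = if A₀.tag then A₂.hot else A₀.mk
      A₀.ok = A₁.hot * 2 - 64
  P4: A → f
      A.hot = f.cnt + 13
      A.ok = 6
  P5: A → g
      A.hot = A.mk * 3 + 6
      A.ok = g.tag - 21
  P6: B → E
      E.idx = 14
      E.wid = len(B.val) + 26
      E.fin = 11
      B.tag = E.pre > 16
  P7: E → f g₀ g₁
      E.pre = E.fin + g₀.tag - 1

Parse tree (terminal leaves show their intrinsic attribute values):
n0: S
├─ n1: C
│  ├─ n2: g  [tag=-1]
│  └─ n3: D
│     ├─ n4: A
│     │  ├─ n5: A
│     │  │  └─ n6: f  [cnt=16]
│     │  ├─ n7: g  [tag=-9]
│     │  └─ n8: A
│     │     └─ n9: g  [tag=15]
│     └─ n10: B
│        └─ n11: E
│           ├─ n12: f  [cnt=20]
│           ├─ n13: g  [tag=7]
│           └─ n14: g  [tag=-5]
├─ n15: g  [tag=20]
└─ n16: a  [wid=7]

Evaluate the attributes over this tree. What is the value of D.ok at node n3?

29

1. n1.mk = "wu"  ["wu"]
2. n1.wid = false  [false]
3. n1.ok = false  [false]
4. n2.tag = -1  [terminal]
5. n3.idx = "ky"  ["ky"]
6. n4.mk = -5  [len(D.idx) - 7]
7. n4.tag = true  [true]
8. n5.mk = -1  [A₀.mk + 4]
9. n5.tag = true  [A₀.tag == true]
10. n6.cnt = 16  [terminal]
11. n5.hot = 29  [f.cnt + 13]
12. n5.ok = 6  [6]
13. n7.tag = -9  [terminal]
14. n8.mk = -3  [A₀.mk + 2]
15. n8.tag = true  [g.tag > -10]
16. n9.tag = 15  [terminal]
17. n8.hot = -3  [A.mk * 3 + 6]
18. n8.ok = -6  [g.tag - 21]
19. n4.hot = -3  [if A₀.tag then A₂.hot else A₀.mk]
20. n4.ok = -6  [A₁.hot * 2 - 64]
21. n10.val = "un"  ["un"]
22. n10.env = "kyp"  [D.idx ++ "p"]
23. n11.idx = 14  [14]
24. n11.wid = 28  [len(B.val) + 26]
25. n11.fin = 11  [11]
26. n12.cnt = 20  [terminal]
27. n13.tag = 7  [terminal]
28. n14.tag = -5  [terminal]
29. n11.pre = 17  [E.fin + g₀.tag - 1]
30. n10.tag = true  [E.pre > 16]
31. n3.ok = 29  [A.hot + 32]
32. n3.sig = true  [A.ok > -7]
33. n1.cnt = 17  [17]
34. n15.tag = 20  [terminal]
35. n16.wid = 7  [terminal]
36. n0.fin = "wq"  ["wq"]
37. n0.lim = -6  [g.tag * 2 - 46]
38. n0.off = -7  [C.cnt - 24]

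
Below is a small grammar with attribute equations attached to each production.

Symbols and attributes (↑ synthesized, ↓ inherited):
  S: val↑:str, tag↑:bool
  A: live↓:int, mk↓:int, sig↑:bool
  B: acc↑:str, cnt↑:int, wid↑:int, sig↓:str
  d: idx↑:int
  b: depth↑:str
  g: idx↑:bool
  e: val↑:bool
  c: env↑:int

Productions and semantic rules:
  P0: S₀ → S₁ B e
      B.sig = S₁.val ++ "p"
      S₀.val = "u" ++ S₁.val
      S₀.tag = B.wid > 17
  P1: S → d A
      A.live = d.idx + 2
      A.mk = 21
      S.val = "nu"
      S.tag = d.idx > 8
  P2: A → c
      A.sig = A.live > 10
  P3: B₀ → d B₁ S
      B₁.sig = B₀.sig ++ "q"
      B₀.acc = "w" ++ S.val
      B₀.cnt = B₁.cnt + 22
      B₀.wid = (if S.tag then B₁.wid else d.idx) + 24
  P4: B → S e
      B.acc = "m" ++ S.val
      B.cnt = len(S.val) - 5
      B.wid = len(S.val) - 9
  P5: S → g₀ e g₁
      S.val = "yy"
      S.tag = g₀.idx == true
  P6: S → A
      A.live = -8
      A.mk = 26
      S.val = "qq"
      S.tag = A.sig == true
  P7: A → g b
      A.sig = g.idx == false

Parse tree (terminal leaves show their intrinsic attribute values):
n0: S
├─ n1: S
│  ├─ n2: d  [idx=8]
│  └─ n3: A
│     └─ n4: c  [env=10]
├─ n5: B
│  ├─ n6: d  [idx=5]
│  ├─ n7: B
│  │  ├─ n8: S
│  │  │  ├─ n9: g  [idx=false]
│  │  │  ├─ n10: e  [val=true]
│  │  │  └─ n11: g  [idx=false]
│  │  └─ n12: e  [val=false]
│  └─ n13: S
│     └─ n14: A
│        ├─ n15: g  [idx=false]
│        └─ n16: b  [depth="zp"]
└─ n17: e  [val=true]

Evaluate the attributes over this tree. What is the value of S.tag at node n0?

1. n2.idx = 8  [terminal]
2. n3.live = 10  [d.idx + 2]
3. n3.mk = 21  [21]
4. n4.env = 10  [terminal]
5. n3.sig = false  [A.live > 10]
6. n1.val = "nu"  ["nu"]
7. n1.tag = false  [d.idx > 8]
8. n5.sig = "nup"  [S₁.val ++ "p"]
9. n6.idx = 5  [terminal]
10. n7.sig = "nupq"  [B₀.sig ++ "q"]
11. n9.idx = false  [terminal]
12. n10.val = true  [terminal]
13. n11.idx = false  [terminal]
14. n8.val = "yy"  ["yy"]
15. n8.tag = false  [g₀.idx == true]
16. n12.val = false  [terminal]
17. n7.acc = "myy"  ["m" ++ S.val]
18. n7.cnt = -3  [len(S.val) - 5]
19. n7.wid = -7  [len(S.val) - 9]
20. n14.live = -8  [-8]
21. n14.mk = 26  [26]
22. n15.idx = false  [terminal]
23. n16.depth = "zp"  [terminal]
24. n14.sig = true  [g.idx == false]
25. n13.val = "qq"  ["qq"]
26. n13.tag = true  [A.sig == true]
27. n5.acc = "wqq"  ["w" ++ S.val]
28. n5.cnt = 19  [B₁.cnt + 22]
29. n5.wid = 17  [(if S.tag then B₁.wid else d.idx) + 24]
30. n17.val = true  [terminal]
31. n0.val = "unu"  ["u" ++ S₁.val]
32. n0.tag = false  [B.wid > 17]

false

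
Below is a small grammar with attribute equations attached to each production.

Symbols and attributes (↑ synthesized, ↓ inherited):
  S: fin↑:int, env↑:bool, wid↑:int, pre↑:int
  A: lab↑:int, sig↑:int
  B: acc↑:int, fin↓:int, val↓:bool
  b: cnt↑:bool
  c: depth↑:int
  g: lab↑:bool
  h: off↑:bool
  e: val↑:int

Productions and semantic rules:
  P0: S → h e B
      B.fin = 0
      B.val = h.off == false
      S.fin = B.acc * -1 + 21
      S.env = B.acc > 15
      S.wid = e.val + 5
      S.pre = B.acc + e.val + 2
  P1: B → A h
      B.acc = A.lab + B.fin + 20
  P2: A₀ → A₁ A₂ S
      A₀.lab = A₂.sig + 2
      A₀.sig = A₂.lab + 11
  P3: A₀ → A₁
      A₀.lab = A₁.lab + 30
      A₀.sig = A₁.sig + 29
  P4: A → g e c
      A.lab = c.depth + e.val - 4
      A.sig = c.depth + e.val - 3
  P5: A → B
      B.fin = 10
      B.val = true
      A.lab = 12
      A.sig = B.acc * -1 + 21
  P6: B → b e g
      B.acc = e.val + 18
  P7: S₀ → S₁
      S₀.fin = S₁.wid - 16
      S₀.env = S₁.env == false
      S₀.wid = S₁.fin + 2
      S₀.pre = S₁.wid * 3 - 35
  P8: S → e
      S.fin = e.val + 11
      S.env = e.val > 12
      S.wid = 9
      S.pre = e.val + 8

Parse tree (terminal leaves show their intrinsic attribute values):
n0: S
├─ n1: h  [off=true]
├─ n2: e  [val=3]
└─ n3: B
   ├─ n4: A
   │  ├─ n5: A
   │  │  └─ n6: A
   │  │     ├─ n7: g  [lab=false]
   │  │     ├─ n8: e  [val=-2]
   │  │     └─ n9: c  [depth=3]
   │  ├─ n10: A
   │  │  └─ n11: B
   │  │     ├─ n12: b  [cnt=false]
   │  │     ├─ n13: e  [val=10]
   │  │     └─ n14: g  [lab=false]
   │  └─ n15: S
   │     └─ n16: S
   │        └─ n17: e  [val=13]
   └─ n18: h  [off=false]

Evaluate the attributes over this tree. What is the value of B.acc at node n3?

1. n1.off = true  [terminal]
2. n2.val = 3  [terminal]
3. n3.fin = 0  [0]
4. n3.val = false  [h.off == false]
5. n7.lab = false  [terminal]
6. n8.val = -2  [terminal]
7. n9.depth = 3  [terminal]
8. n6.lab = -3  [c.depth + e.val - 4]
9. n6.sig = -2  [c.depth + e.val - 3]
10. n5.lab = 27  [A₁.lab + 30]
11. n5.sig = 27  [A₁.sig + 29]
12. n11.fin = 10  [10]
13. n11.val = true  [true]
14. n12.cnt = false  [terminal]
15. n13.val = 10  [terminal]
16. n14.lab = false  [terminal]
17. n11.acc = 28  [e.val + 18]
18. n10.lab = 12  [12]
19. n10.sig = -7  [B.acc * -1 + 21]
20. n17.val = 13  [terminal]
21. n16.fin = 24  [e.val + 11]
22. n16.env = true  [e.val > 12]
23. n16.wid = 9  [9]
24. n16.pre = 21  [e.val + 8]
25. n15.fin = -7  [S₁.wid - 16]
26. n15.env = false  [S₁.env == false]
27. n15.wid = 26  [S₁.fin + 2]
28. n15.pre = -8  [S₁.wid * 3 - 35]
29. n4.lab = -5  [A₂.sig + 2]
30. n4.sig = 23  [A₂.lab + 11]
31. n18.off = false  [terminal]
32. n3.acc = 15  [A.lab + B.fin + 20]
33. n0.fin = 6  [B.acc * -1 + 21]
34. n0.env = false  [B.acc > 15]
35. n0.wid = 8  [e.val + 5]
36. n0.pre = 20  [B.acc + e.val + 2]

15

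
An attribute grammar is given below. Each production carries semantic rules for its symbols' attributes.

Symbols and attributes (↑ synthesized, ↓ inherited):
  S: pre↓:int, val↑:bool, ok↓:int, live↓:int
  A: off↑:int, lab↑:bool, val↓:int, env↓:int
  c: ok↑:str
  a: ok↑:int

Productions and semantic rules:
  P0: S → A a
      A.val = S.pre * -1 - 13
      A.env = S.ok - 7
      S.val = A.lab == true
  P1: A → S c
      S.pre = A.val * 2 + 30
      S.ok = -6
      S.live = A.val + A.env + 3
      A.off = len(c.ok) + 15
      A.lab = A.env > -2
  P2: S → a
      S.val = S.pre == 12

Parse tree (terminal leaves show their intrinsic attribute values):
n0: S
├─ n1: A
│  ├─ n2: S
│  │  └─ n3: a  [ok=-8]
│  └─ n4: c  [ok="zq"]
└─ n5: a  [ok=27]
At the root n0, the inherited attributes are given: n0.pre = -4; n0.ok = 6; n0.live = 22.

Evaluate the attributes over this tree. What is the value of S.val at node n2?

true

1. n0.pre = -4  [given at root]
2. n0.ok = 6  [given at root]
3. n0.live = 22  [given at root]
4. n1.val = -9  [S.pre * -1 - 13]
5. n1.env = -1  [S.ok - 7]
6. n2.pre = 12  [A.val * 2 + 30]
7. n2.ok = -6  [-6]
8. n2.live = -7  [A.val + A.env + 3]
9. n3.ok = -8  [terminal]
10. n2.val = true  [S.pre == 12]
11. n4.ok = "zq"  [terminal]
12. n1.off = 17  [len(c.ok) + 15]
13. n1.lab = true  [A.env > -2]
14. n5.ok = 27  [terminal]
15. n0.val = true  [A.lab == true]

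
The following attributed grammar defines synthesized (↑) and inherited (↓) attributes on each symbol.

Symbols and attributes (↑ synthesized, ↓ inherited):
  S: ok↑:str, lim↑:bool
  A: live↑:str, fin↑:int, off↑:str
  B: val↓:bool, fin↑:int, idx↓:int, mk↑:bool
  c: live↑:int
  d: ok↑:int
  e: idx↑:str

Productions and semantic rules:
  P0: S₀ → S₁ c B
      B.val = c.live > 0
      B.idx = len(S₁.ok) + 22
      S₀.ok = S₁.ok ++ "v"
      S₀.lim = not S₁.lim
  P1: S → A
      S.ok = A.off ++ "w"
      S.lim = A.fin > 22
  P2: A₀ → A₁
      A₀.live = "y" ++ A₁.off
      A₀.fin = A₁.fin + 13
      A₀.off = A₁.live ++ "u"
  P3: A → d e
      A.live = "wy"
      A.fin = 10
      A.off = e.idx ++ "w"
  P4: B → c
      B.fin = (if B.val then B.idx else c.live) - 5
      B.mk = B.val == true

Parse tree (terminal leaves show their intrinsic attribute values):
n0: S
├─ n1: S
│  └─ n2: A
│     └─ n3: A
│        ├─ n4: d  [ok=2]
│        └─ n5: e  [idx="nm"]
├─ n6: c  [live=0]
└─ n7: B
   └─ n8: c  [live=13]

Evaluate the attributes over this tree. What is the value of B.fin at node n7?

1. n4.ok = 2  [terminal]
2. n5.idx = "nm"  [terminal]
3. n3.live = "wy"  ["wy"]
4. n3.fin = 10  [10]
5. n3.off = "nmw"  [e.idx ++ "w"]
6. n2.live = "ynmw"  ["y" ++ A₁.off]
7. n2.fin = 23  [A₁.fin + 13]
8. n2.off = "wyu"  [A₁.live ++ "u"]
9. n1.ok = "wyuw"  [A.off ++ "w"]
10. n1.lim = true  [A.fin > 22]
11. n6.live = 0  [terminal]
12. n7.val = false  [c.live > 0]
13. n7.idx = 26  [len(S₁.ok) + 22]
14. n8.live = 13  [terminal]
15. n7.fin = 8  [(if B.val then B.idx else c.live) - 5]
16. n7.mk = false  [B.val == true]
17. n0.ok = "wyuwv"  [S₁.ok ++ "v"]
18. n0.lim = false  [not S₁.lim]

8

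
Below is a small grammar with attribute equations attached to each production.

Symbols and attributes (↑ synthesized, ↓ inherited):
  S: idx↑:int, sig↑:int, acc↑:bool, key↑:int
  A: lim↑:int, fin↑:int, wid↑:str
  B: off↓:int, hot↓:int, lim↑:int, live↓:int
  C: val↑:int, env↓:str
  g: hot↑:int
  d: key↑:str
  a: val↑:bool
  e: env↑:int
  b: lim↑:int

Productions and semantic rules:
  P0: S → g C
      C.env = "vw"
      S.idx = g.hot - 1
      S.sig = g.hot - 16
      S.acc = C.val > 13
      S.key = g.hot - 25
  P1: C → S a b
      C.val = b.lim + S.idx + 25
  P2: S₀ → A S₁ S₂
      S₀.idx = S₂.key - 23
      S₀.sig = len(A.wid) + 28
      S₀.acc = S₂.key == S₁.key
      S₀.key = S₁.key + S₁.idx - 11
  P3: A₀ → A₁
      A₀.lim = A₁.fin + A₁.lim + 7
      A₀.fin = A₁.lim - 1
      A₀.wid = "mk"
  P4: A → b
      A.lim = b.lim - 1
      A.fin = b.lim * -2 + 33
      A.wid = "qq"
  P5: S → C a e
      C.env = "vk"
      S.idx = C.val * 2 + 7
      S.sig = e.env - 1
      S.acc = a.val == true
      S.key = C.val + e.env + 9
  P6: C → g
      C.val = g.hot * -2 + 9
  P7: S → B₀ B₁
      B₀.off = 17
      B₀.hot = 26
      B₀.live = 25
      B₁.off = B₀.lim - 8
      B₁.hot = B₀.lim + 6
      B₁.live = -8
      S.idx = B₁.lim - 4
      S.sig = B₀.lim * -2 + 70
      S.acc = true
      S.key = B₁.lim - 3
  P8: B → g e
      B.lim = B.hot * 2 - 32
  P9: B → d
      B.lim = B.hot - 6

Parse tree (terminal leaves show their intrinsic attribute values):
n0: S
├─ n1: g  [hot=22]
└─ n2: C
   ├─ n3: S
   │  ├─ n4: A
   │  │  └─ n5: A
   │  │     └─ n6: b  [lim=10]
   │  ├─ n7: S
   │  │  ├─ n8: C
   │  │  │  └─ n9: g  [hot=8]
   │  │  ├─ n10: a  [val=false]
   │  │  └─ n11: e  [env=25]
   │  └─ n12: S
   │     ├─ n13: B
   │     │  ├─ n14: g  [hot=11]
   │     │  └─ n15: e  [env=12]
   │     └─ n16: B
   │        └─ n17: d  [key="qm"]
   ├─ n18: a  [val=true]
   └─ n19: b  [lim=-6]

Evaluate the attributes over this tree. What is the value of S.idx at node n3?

1. n1.hot = 22  [terminal]
2. n2.env = "vw"  ["vw"]
3. n6.lim = 10  [terminal]
4. n5.lim = 9  [b.lim - 1]
5. n5.fin = 13  [b.lim * -2 + 33]
6. n5.wid = "qq"  ["qq"]
7. n4.lim = 29  [A₁.fin + A₁.lim + 7]
8. n4.fin = 8  [A₁.lim - 1]
9. n4.wid = "mk"  ["mk"]
10. n8.env = "vk"  ["vk"]
11. n9.hot = 8  [terminal]
12. n8.val = -7  [g.hot * -2 + 9]
13. n10.val = false  [terminal]
14. n11.env = 25  [terminal]
15. n7.idx = -7  [C.val * 2 + 7]
16. n7.sig = 24  [e.env - 1]
17. n7.acc = false  [a.val == true]
18. n7.key = 27  [C.val + e.env + 9]
19. n13.off = 17  [17]
20. n13.hot = 26  [26]
21. n13.live = 25  [25]
22. n14.hot = 11  [terminal]
23. n15.env = 12  [terminal]
24. n13.lim = 20  [B.hot * 2 - 32]
25. n16.off = 12  [B₀.lim - 8]
26. n16.hot = 26  [B₀.lim + 6]
27. n16.live = -8  [-8]
28. n17.key = "qm"  [terminal]
29. n16.lim = 20  [B.hot - 6]
30. n12.idx = 16  [B₁.lim - 4]
31. n12.sig = 30  [B₀.lim * -2 + 70]
32. n12.acc = true  [true]
33. n12.key = 17  [B₁.lim - 3]
34. n3.idx = -6  [S₂.key - 23]
35. n3.sig = 30  [len(A.wid) + 28]
36. n3.acc = false  [S₂.key == S₁.key]
37. n3.key = 9  [S₁.key + S₁.idx - 11]
38. n18.val = true  [terminal]
39. n19.lim = -6  [terminal]
40. n2.val = 13  [b.lim + S.idx + 25]
41. n0.idx = 21  [g.hot - 1]
42. n0.sig = 6  [g.hot - 16]
43. n0.acc = false  [C.val > 13]
44. n0.key = -3  [g.hot - 25]

-6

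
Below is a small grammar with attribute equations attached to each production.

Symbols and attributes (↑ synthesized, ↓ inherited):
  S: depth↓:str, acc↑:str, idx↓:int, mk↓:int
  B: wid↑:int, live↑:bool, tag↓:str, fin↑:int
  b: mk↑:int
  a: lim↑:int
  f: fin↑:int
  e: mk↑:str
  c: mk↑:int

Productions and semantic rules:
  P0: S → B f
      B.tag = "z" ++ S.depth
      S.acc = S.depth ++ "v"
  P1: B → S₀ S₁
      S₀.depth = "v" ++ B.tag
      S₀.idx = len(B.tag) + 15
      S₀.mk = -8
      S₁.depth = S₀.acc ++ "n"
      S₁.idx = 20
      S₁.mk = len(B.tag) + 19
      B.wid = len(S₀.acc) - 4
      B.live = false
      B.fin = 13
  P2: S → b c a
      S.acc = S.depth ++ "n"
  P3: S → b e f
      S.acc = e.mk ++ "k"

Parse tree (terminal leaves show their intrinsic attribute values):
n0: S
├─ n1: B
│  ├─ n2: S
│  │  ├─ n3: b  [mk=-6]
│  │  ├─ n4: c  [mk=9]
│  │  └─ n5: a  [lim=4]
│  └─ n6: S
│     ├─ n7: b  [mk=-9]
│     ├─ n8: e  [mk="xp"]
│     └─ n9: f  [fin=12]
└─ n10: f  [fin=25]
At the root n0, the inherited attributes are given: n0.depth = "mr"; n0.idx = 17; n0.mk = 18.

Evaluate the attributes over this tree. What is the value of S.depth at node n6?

1. n0.depth = "mr"  [given at root]
2. n0.idx = 17  [given at root]
3. n0.mk = 18  [given at root]
4. n1.tag = "zmr"  ["z" ++ S.depth]
5. n2.depth = "vzmr"  ["v" ++ B.tag]
6. n2.idx = 18  [len(B.tag) + 15]
7. n2.mk = -8  [-8]
8. n3.mk = -6  [terminal]
9. n4.mk = 9  [terminal]
10. n5.lim = 4  [terminal]
11. n2.acc = "vzmrn"  [S.depth ++ "n"]
12. n6.depth = "vzmrnn"  [S₀.acc ++ "n"]
13. n6.idx = 20  [20]
14. n6.mk = 22  [len(B.tag) + 19]
15. n7.mk = -9  [terminal]
16. n8.mk = "xp"  [terminal]
17. n9.fin = 12  [terminal]
18. n6.acc = "xpk"  [e.mk ++ "k"]
19. n1.wid = 1  [len(S₀.acc) - 4]
20. n1.live = false  [false]
21. n1.fin = 13  [13]
22. n10.fin = 25  [terminal]
23. n0.acc = "mrv"  [S.depth ++ "v"]

"vzmrnn"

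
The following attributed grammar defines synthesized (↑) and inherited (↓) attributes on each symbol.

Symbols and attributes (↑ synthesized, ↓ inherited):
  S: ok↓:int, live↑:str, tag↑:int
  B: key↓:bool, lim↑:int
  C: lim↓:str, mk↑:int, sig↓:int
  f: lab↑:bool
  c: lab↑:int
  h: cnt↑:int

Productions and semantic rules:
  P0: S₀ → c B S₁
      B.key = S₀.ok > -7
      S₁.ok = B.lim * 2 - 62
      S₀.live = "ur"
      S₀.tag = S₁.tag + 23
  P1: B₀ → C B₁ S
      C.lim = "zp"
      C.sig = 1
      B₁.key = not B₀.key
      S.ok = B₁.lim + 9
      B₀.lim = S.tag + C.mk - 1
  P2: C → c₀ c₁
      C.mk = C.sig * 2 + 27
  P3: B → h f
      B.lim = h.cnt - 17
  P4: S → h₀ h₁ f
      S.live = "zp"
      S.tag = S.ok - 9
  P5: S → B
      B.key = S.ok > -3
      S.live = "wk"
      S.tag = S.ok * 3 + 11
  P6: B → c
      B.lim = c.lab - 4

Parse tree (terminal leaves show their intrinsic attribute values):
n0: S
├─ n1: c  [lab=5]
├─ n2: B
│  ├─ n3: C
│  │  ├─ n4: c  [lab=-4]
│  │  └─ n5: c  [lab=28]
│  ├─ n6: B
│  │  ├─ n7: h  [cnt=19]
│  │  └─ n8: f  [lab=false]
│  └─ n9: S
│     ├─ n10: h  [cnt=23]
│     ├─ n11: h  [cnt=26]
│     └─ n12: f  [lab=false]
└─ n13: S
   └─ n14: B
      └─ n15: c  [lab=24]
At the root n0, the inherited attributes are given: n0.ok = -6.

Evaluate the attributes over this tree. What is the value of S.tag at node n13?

5

1. n0.ok = -6  [given at root]
2. n1.lab = 5  [terminal]
3. n2.key = true  [S₀.ok > -7]
4. n3.lim = "zp"  ["zp"]
5. n3.sig = 1  [1]
6. n4.lab = -4  [terminal]
7. n5.lab = 28  [terminal]
8. n3.mk = 29  [C.sig * 2 + 27]
9. n6.key = false  [not B₀.key]
10. n7.cnt = 19  [terminal]
11. n8.lab = false  [terminal]
12. n6.lim = 2  [h.cnt - 17]
13. n9.ok = 11  [B₁.lim + 9]
14. n10.cnt = 23  [terminal]
15. n11.cnt = 26  [terminal]
16. n12.lab = false  [terminal]
17. n9.live = "zp"  ["zp"]
18. n9.tag = 2  [S.ok - 9]
19. n2.lim = 30  [S.tag + C.mk - 1]
20. n13.ok = -2  [B.lim * 2 - 62]
21. n14.key = true  [S.ok > -3]
22. n15.lab = 24  [terminal]
23. n14.lim = 20  [c.lab - 4]
24. n13.live = "wk"  ["wk"]
25. n13.tag = 5  [S.ok * 3 + 11]
26. n0.live = "ur"  ["ur"]
27. n0.tag = 28  [S₁.tag + 23]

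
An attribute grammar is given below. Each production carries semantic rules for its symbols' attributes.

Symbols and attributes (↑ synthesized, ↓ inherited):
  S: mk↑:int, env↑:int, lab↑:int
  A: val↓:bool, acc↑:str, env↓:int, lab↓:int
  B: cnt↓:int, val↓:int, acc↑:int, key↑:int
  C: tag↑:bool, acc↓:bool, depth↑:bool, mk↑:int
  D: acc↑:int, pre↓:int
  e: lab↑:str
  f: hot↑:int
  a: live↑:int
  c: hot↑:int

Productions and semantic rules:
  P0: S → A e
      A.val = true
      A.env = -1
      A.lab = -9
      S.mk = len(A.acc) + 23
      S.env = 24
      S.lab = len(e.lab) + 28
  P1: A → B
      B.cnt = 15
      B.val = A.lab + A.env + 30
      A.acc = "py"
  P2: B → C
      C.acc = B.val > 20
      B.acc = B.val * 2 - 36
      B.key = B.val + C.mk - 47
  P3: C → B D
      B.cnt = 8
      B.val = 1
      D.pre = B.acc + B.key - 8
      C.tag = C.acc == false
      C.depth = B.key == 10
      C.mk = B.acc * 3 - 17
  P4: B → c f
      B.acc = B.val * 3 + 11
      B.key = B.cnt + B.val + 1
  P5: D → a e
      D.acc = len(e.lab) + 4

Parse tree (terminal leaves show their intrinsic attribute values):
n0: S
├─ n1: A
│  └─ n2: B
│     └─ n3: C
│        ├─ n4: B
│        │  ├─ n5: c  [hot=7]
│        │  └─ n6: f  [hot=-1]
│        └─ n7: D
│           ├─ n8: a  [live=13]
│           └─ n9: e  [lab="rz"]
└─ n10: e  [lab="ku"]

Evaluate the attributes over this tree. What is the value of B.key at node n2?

1. n1.val = true  [true]
2. n1.env = -1  [-1]
3. n1.lab = -9  [-9]
4. n2.cnt = 15  [15]
5. n2.val = 20  [A.lab + A.env + 30]
6. n3.acc = false  [B.val > 20]
7. n4.cnt = 8  [8]
8. n4.val = 1  [1]
9. n5.hot = 7  [terminal]
10. n6.hot = -1  [terminal]
11. n4.acc = 14  [B.val * 3 + 11]
12. n4.key = 10  [B.cnt + B.val + 1]
13. n7.pre = 16  [B.acc + B.key - 8]
14. n8.live = 13  [terminal]
15. n9.lab = "rz"  [terminal]
16. n7.acc = 6  [len(e.lab) + 4]
17. n3.tag = true  [C.acc == false]
18. n3.depth = true  [B.key == 10]
19. n3.mk = 25  [B.acc * 3 - 17]
20. n2.acc = 4  [B.val * 2 - 36]
21. n2.key = -2  [B.val + C.mk - 47]
22. n1.acc = "py"  ["py"]
23. n10.lab = "ku"  [terminal]
24. n0.mk = 25  [len(A.acc) + 23]
25. n0.env = 24  [24]
26. n0.lab = 30  [len(e.lab) + 28]

-2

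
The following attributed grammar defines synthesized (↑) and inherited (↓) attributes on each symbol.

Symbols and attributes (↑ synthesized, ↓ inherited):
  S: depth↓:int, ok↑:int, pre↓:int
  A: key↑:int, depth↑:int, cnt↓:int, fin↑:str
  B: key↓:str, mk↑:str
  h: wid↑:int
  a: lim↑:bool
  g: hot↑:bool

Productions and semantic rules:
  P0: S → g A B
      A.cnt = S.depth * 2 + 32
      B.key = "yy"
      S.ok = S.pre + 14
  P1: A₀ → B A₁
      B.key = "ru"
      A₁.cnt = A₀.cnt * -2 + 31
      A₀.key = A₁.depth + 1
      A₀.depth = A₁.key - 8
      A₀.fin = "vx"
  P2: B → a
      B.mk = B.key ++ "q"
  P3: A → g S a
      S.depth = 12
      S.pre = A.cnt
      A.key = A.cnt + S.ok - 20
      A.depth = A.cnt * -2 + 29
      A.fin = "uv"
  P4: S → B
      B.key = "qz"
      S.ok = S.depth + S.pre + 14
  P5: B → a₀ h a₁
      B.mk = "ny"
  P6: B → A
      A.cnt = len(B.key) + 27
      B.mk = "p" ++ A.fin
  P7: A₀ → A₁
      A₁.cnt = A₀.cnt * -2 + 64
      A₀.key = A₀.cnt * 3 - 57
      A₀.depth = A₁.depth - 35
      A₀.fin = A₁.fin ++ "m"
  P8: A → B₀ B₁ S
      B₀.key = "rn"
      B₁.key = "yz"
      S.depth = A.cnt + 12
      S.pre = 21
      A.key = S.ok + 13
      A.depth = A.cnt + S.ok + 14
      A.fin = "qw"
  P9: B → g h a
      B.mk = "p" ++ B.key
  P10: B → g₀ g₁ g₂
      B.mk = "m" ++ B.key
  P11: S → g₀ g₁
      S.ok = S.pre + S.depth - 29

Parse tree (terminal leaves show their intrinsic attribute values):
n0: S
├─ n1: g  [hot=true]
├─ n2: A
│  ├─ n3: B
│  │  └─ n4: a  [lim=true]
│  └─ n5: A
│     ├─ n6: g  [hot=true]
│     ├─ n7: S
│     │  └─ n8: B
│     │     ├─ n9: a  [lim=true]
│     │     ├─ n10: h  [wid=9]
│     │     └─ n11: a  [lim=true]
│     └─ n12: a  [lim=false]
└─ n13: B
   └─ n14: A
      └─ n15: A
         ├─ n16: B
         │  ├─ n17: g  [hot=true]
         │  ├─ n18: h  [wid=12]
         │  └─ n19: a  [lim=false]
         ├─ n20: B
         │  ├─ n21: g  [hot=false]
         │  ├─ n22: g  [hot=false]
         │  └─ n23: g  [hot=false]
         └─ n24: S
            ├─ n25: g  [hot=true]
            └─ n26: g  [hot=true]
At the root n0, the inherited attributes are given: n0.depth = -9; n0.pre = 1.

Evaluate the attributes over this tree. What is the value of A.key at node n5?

1. n0.depth = -9  [given at root]
2. n0.pre = 1  [given at root]
3. n1.hot = true  [terminal]
4. n2.cnt = 14  [S.depth * 2 + 32]
5. n3.key = "ru"  ["ru"]
6. n4.lim = true  [terminal]
7. n3.mk = "ruq"  [B.key ++ "q"]
8. n5.cnt = 3  [A₀.cnt * -2 + 31]
9. n6.hot = true  [terminal]
10. n7.depth = 12  [12]
11. n7.pre = 3  [A.cnt]
12. n8.key = "qz"  ["qz"]
13. n9.lim = true  [terminal]
14. n10.wid = 9  [terminal]
15. n11.lim = true  [terminal]
16. n8.mk = "ny"  ["ny"]
17. n7.ok = 29  [S.depth + S.pre + 14]
18. n12.lim = false  [terminal]
19. n5.key = 12  [A.cnt + S.ok - 20]
20. n5.depth = 23  [A.cnt * -2 + 29]
21. n5.fin = "uv"  ["uv"]
22. n2.key = 24  [A₁.depth + 1]
23. n2.depth = 4  [A₁.key - 8]
24. n2.fin = "vx"  ["vx"]
25. n13.key = "yy"  ["yy"]
26. n14.cnt = 29  [len(B.key) + 27]
27. n15.cnt = 6  [A₀.cnt * -2 + 64]
28. n16.key = "rn"  ["rn"]
29. n17.hot = true  [terminal]
30. n18.wid = 12  [terminal]
31. n19.lim = false  [terminal]
32. n16.mk = "prn"  ["p" ++ B.key]
33. n20.key = "yz"  ["yz"]
34. n21.hot = false  [terminal]
35. n22.hot = false  [terminal]
36. n23.hot = false  [terminal]
37. n20.mk = "myz"  ["m" ++ B.key]
38. n24.depth = 18  [A.cnt + 12]
39. n24.pre = 21  [21]
40. n25.hot = true  [terminal]
41. n26.hot = true  [terminal]
42. n24.ok = 10  [S.pre + S.depth - 29]
43. n15.key = 23  [S.ok + 13]
44. n15.depth = 30  [A.cnt + S.ok + 14]
45. n15.fin = "qw"  ["qw"]
46. n14.key = 30  [A₀.cnt * 3 - 57]
47. n14.depth = -5  [A₁.depth - 35]
48. n14.fin = "qwm"  [A₁.fin ++ "m"]
49. n13.mk = "pqwm"  ["p" ++ A.fin]
50. n0.ok = 15  [S.pre + 14]

12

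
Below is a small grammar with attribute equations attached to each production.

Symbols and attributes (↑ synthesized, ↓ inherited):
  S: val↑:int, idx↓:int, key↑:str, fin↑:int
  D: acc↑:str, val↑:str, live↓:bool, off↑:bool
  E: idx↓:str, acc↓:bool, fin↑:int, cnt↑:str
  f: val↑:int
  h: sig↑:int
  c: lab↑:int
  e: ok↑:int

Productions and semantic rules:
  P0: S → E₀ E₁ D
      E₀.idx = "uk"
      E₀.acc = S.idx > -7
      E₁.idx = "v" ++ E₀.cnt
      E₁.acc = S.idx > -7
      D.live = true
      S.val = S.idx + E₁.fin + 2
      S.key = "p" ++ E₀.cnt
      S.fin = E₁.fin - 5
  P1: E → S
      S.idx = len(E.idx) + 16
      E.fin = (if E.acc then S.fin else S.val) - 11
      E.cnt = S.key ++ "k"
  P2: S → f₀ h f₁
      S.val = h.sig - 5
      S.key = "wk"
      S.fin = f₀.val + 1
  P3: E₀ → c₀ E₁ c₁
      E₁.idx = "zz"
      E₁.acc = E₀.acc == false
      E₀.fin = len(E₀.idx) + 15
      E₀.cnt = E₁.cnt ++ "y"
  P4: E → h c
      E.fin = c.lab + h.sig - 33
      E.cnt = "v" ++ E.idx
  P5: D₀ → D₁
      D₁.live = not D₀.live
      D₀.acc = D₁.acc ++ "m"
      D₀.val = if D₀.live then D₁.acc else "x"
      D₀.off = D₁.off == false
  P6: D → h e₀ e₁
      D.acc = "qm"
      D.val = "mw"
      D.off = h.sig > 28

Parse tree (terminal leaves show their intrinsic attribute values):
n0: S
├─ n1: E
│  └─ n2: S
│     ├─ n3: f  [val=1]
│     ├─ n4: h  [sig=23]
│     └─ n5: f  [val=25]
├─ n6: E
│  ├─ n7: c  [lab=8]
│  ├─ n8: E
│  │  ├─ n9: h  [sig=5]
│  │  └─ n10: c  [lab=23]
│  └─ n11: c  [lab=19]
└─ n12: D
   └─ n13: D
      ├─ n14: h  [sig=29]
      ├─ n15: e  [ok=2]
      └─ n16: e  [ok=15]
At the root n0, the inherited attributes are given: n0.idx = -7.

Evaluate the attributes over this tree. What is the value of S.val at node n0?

14

1. n0.idx = -7  [given at root]
2. n1.idx = "uk"  ["uk"]
3. n1.acc = false  [S.idx > -7]
4. n2.idx = 18  [len(E.idx) + 16]
5. n3.val = 1  [terminal]
6. n4.sig = 23  [terminal]
7. n5.val = 25  [terminal]
8. n2.val = 18  [h.sig - 5]
9. n2.key = "wk"  ["wk"]
10. n2.fin = 2  [f₀.val + 1]
11. n1.fin = 7  [(if E.acc then S.fin else S.val) - 11]
12. n1.cnt = "wkk"  [S.key ++ "k"]
13. n6.idx = "vwkk"  ["v" ++ E₀.cnt]
14. n6.acc = false  [S.idx > -7]
15. n7.lab = 8  [terminal]
16. n8.idx = "zz"  ["zz"]
17. n8.acc = true  [E₀.acc == false]
18. n9.sig = 5  [terminal]
19. n10.lab = 23  [terminal]
20. n8.fin = -5  [c.lab + h.sig - 33]
21. n8.cnt = "vzz"  ["v" ++ E.idx]
22. n11.lab = 19  [terminal]
23. n6.fin = 19  [len(E₀.idx) + 15]
24. n6.cnt = "vzzy"  [E₁.cnt ++ "y"]
25. n12.live = true  [true]
26. n13.live = false  [not D₀.live]
27. n14.sig = 29  [terminal]
28. n15.ok = 2  [terminal]
29. n16.ok = 15  [terminal]
30. n13.acc = "qm"  ["qm"]
31. n13.val = "mw"  ["mw"]
32. n13.off = true  [h.sig > 28]
33. n12.acc = "qmm"  [D₁.acc ++ "m"]
34. n12.val = "qm"  [if D₀.live then D₁.acc else "x"]
35. n12.off = false  [D₁.off == false]
36. n0.val = 14  [S.idx + E₁.fin + 2]
37. n0.key = "pwkk"  ["p" ++ E₀.cnt]
38. n0.fin = 14  [E₁.fin - 5]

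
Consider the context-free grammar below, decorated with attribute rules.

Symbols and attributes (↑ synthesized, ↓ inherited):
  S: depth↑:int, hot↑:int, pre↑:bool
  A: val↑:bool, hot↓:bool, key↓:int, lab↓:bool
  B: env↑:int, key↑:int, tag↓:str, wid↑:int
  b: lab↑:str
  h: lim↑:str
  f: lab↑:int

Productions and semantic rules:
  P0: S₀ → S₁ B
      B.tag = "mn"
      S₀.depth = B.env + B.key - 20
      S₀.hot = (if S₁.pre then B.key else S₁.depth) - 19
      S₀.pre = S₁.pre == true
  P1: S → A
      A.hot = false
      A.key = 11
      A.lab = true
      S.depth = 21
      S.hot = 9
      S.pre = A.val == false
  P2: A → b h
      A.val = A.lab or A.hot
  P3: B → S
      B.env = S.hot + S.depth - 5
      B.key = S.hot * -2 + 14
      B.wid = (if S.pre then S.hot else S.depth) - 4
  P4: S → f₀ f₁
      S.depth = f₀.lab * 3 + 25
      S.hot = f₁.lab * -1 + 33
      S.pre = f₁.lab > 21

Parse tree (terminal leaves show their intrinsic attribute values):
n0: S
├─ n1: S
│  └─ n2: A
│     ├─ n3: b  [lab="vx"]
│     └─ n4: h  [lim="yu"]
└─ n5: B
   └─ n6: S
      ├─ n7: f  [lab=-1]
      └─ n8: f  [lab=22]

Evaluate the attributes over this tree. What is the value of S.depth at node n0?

0

1. n2.hot = false  [false]
2. n2.key = 11  [11]
3. n2.lab = true  [true]
4. n3.lab = "vx"  [terminal]
5. n4.lim = "yu"  [terminal]
6. n2.val = true  [A.lab or A.hot]
7. n1.depth = 21  [21]
8. n1.hot = 9  [9]
9. n1.pre = false  [A.val == false]
10. n5.tag = "mn"  ["mn"]
11. n7.lab = -1  [terminal]
12. n8.lab = 22  [terminal]
13. n6.depth = 22  [f₀.lab * 3 + 25]
14. n6.hot = 11  [f₁.lab * -1 + 33]
15. n6.pre = true  [f₁.lab > 21]
16. n5.env = 28  [S.hot + S.depth - 5]
17. n5.key = -8  [S.hot * -2 + 14]
18. n5.wid = 7  [(if S.pre then S.hot else S.depth) - 4]
19. n0.depth = 0  [B.env + B.key - 20]
20. n0.hot = 2  [(if S₁.pre then B.key else S₁.depth) - 19]
21. n0.pre = false  [S₁.pre == true]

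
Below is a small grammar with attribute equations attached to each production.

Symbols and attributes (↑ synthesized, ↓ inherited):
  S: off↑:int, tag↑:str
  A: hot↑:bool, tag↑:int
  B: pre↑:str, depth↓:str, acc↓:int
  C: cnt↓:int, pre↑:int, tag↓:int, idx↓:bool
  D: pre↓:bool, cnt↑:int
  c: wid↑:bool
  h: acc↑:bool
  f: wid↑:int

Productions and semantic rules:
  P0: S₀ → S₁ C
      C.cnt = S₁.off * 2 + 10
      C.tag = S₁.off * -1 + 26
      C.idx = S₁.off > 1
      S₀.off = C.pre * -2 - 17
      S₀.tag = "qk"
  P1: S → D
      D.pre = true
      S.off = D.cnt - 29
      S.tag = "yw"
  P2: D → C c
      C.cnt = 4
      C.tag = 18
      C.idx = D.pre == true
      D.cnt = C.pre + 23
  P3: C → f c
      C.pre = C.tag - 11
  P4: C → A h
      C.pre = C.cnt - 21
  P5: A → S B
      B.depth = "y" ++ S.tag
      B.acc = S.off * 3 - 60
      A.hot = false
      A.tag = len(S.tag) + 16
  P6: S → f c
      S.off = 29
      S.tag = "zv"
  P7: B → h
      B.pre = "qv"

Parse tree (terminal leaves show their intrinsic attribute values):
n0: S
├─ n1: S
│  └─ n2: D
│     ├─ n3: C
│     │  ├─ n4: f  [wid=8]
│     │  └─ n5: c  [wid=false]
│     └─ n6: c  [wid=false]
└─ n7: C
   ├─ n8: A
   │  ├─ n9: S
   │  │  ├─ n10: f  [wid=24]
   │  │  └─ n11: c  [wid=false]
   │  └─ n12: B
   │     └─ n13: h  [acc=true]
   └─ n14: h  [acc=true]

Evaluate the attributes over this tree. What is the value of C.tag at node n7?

25

1. n2.pre = true  [true]
2. n3.cnt = 4  [4]
3. n3.tag = 18  [18]
4. n3.idx = true  [D.pre == true]
5. n4.wid = 8  [terminal]
6. n5.wid = false  [terminal]
7. n3.pre = 7  [C.tag - 11]
8. n6.wid = false  [terminal]
9. n2.cnt = 30  [C.pre + 23]
10. n1.off = 1  [D.cnt - 29]
11. n1.tag = "yw"  ["yw"]
12. n7.cnt = 12  [S₁.off * 2 + 10]
13. n7.tag = 25  [S₁.off * -1 + 26]
14. n7.idx = false  [S₁.off > 1]
15. n10.wid = 24  [terminal]
16. n11.wid = false  [terminal]
17. n9.off = 29  [29]
18. n9.tag = "zv"  ["zv"]
19. n12.depth = "yzv"  ["y" ++ S.tag]
20. n12.acc = 27  [S.off * 3 - 60]
21. n13.acc = true  [terminal]
22. n12.pre = "qv"  ["qv"]
23. n8.hot = false  [false]
24. n8.tag = 18  [len(S.tag) + 16]
25. n14.acc = true  [terminal]
26. n7.pre = -9  [C.cnt - 21]
27. n0.off = 1  [C.pre * -2 - 17]
28. n0.tag = "qk"  ["qk"]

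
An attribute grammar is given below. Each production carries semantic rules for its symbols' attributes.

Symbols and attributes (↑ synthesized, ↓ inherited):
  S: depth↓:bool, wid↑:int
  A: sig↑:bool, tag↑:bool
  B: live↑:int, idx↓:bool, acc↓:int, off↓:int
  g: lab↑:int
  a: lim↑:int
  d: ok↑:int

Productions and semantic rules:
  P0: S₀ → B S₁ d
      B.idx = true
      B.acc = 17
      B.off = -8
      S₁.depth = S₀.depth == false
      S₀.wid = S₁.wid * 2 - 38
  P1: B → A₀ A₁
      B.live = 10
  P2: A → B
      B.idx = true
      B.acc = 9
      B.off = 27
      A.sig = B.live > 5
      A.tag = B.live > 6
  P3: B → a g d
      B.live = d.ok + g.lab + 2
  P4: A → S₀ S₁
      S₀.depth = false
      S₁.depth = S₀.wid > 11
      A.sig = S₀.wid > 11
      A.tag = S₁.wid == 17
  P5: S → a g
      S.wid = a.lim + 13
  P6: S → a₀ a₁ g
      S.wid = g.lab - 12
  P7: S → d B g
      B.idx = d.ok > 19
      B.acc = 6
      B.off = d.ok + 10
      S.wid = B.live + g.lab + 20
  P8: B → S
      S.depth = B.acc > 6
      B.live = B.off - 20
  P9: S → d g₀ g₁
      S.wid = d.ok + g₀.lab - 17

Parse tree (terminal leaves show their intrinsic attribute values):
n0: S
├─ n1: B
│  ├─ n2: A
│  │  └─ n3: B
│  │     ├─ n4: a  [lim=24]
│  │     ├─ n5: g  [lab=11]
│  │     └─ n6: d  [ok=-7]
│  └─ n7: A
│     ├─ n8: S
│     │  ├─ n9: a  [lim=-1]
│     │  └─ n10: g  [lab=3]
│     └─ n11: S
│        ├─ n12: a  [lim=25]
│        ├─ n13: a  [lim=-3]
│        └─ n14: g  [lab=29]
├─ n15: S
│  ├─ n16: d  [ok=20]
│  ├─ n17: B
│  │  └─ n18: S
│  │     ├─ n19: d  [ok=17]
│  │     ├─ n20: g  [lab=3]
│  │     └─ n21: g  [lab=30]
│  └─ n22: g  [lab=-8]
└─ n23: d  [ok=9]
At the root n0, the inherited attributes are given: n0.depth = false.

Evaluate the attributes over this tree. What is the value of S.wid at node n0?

1. n0.depth = false  [given at root]
2. n1.idx = true  [true]
3. n1.acc = 17  [17]
4. n1.off = -8  [-8]
5. n3.idx = true  [true]
6. n3.acc = 9  [9]
7. n3.off = 27  [27]
8. n4.lim = 24  [terminal]
9. n5.lab = 11  [terminal]
10. n6.ok = -7  [terminal]
11. n3.live = 6  [d.ok + g.lab + 2]
12. n2.sig = true  [B.live > 5]
13. n2.tag = false  [B.live > 6]
14. n8.depth = false  [false]
15. n9.lim = -1  [terminal]
16. n10.lab = 3  [terminal]
17. n8.wid = 12  [a.lim + 13]
18. n11.depth = true  [S₀.wid > 11]
19. n12.lim = 25  [terminal]
20. n13.lim = -3  [terminal]
21. n14.lab = 29  [terminal]
22. n11.wid = 17  [g.lab - 12]
23. n7.sig = true  [S₀.wid > 11]
24. n7.tag = true  [S₁.wid == 17]
25. n1.live = 10  [10]
26. n15.depth = true  [S₀.depth == false]
27. n16.ok = 20  [terminal]
28. n17.idx = true  [d.ok > 19]
29. n17.acc = 6  [6]
30. n17.off = 30  [d.ok + 10]
31. n18.depth = false  [B.acc > 6]
32. n19.ok = 17  [terminal]
33. n20.lab = 3  [terminal]
34. n21.lab = 30  [terminal]
35. n18.wid = 3  [d.ok + g₀.lab - 17]
36. n17.live = 10  [B.off - 20]
37. n22.lab = -8  [terminal]
38. n15.wid = 22  [B.live + g.lab + 20]
39. n23.ok = 9  [terminal]
40. n0.wid = 6  [S₁.wid * 2 - 38]

6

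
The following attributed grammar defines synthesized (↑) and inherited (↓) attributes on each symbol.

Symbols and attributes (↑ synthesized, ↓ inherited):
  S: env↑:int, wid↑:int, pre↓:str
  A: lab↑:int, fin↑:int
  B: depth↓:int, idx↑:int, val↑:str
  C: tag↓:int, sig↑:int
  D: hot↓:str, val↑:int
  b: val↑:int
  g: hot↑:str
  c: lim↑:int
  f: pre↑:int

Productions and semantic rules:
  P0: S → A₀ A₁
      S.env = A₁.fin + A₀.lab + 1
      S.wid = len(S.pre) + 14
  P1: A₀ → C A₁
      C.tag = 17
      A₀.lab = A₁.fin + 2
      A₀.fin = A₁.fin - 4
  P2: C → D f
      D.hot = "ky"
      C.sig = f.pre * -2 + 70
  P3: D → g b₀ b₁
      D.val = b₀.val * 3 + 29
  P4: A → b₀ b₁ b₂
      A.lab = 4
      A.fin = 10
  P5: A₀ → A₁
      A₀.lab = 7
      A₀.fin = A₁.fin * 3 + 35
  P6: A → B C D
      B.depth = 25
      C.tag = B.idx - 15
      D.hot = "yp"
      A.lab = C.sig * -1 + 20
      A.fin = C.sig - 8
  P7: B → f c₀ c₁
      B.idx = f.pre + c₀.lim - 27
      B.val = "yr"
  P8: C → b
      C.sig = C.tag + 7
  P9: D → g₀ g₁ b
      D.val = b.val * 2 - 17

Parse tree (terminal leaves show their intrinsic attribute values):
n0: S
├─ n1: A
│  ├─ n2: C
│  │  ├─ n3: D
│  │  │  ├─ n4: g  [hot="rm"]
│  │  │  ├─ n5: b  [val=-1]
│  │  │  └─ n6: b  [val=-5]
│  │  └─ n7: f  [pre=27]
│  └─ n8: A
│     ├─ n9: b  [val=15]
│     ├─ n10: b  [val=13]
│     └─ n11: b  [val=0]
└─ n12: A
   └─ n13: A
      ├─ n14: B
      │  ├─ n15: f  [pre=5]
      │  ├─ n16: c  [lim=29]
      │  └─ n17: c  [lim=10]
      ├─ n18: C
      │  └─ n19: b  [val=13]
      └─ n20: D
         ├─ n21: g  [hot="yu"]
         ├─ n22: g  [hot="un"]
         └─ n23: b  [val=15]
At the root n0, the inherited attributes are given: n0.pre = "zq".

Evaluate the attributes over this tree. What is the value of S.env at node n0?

21

1. n0.pre = "zq"  [given at root]
2. n2.tag = 17  [17]
3. n3.hot = "ky"  ["ky"]
4. n4.hot = "rm"  [terminal]
5. n5.val = -1  [terminal]
6. n6.val = -5  [terminal]
7. n3.val = 26  [b₀.val * 3 + 29]
8. n7.pre = 27  [terminal]
9. n2.sig = 16  [f.pre * -2 + 70]
10. n9.val = 15  [terminal]
11. n10.val = 13  [terminal]
12. n11.val = 0  [terminal]
13. n8.lab = 4  [4]
14. n8.fin = 10  [10]
15. n1.lab = 12  [A₁.fin + 2]
16. n1.fin = 6  [A₁.fin - 4]
17. n14.depth = 25  [25]
18. n15.pre = 5  [terminal]
19. n16.lim = 29  [terminal]
20. n17.lim = 10  [terminal]
21. n14.idx = 7  [f.pre + c₀.lim - 27]
22. n14.val = "yr"  ["yr"]
23. n18.tag = -8  [B.idx - 15]
24. n19.val = 13  [terminal]
25. n18.sig = -1  [C.tag + 7]
26. n20.hot = "yp"  ["yp"]
27. n21.hot = "yu"  [terminal]
28. n22.hot = "un"  [terminal]
29. n23.val = 15  [terminal]
30. n20.val = 13  [b.val * 2 - 17]
31. n13.lab = 21  [C.sig * -1 + 20]
32. n13.fin = -9  [C.sig - 8]
33. n12.lab = 7  [7]
34. n12.fin = 8  [A₁.fin * 3 + 35]
35. n0.env = 21  [A₁.fin + A₀.lab + 1]
36. n0.wid = 16  [len(S.pre) + 14]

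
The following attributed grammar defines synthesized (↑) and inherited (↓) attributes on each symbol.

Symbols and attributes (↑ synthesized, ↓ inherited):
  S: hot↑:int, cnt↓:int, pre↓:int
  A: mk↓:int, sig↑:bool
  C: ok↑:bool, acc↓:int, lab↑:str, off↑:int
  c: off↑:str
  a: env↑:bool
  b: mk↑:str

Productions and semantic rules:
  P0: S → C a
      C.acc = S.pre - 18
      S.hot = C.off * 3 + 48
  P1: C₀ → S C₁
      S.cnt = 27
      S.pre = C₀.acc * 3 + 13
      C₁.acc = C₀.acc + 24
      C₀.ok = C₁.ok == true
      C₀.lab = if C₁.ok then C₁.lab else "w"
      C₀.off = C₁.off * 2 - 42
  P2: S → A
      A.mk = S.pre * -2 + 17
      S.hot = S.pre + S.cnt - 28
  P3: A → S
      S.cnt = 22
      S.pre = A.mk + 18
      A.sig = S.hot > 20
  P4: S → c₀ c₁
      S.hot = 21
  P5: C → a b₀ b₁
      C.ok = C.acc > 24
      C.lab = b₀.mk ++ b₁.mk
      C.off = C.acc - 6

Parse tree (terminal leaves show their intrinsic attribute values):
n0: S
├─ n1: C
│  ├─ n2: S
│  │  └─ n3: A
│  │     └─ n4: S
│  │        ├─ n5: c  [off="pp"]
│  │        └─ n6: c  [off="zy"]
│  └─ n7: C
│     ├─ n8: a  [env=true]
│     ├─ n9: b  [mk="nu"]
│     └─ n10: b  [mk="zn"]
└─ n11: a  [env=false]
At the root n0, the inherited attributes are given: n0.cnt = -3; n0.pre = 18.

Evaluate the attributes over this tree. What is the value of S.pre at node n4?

1. n0.cnt = -3  [given at root]
2. n0.pre = 18  [given at root]
3. n1.acc = 0  [S.pre - 18]
4. n2.cnt = 27  [27]
5. n2.pre = 13  [C₀.acc * 3 + 13]
6. n3.mk = -9  [S.pre * -2 + 17]
7. n4.cnt = 22  [22]
8. n4.pre = 9  [A.mk + 18]
9. n5.off = "pp"  [terminal]
10. n6.off = "zy"  [terminal]
11. n4.hot = 21  [21]
12. n3.sig = true  [S.hot > 20]
13. n2.hot = 12  [S.pre + S.cnt - 28]
14. n7.acc = 24  [C₀.acc + 24]
15. n8.env = true  [terminal]
16. n9.mk = "nu"  [terminal]
17. n10.mk = "zn"  [terminal]
18. n7.ok = false  [C.acc > 24]
19. n7.lab = "nuzn"  [b₀.mk ++ b₁.mk]
20. n7.off = 18  [C.acc - 6]
21. n1.ok = false  [C₁.ok == true]
22. n1.lab = "w"  [if C₁.ok then C₁.lab else "w"]
23. n1.off = -6  [C₁.off * 2 - 42]
24. n11.env = false  [terminal]
25. n0.hot = 30  [C.off * 3 + 48]

9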